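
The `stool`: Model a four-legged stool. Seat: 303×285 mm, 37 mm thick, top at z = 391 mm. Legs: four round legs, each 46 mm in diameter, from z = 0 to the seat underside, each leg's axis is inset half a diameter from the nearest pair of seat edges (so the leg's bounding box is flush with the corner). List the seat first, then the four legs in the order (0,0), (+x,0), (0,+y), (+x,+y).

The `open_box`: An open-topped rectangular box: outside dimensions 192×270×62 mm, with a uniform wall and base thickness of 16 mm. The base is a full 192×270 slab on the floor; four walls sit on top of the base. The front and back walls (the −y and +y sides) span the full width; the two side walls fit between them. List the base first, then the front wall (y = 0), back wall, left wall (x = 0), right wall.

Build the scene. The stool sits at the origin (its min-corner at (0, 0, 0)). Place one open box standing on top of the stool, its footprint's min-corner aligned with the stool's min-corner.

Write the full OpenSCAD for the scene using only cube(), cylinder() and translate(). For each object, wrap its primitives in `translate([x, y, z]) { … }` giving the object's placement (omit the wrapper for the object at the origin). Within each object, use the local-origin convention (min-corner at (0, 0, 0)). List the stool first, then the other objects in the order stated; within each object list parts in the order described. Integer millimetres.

translate([0, 0, 354]) cube([303, 285, 37]);
translate([23, 23, 0]) cylinder(h = 354, r = 23);
translate([280, 23, 0]) cylinder(h = 354, r = 23);
translate([23, 262, 0]) cylinder(h = 354, r = 23);
translate([280, 262, 0]) cylinder(h = 354, r = 23);
translate([0, 0, 391]) {
  cube([192, 270, 16]);
  translate([0, 0, 16]) cube([192, 16, 46]);
  translate([0, 254, 16]) cube([192, 16, 46]);
  translate([0, 16, 16]) cube([16, 238, 46]);
  translate([176, 16, 16]) cube([16, 238, 46]);
}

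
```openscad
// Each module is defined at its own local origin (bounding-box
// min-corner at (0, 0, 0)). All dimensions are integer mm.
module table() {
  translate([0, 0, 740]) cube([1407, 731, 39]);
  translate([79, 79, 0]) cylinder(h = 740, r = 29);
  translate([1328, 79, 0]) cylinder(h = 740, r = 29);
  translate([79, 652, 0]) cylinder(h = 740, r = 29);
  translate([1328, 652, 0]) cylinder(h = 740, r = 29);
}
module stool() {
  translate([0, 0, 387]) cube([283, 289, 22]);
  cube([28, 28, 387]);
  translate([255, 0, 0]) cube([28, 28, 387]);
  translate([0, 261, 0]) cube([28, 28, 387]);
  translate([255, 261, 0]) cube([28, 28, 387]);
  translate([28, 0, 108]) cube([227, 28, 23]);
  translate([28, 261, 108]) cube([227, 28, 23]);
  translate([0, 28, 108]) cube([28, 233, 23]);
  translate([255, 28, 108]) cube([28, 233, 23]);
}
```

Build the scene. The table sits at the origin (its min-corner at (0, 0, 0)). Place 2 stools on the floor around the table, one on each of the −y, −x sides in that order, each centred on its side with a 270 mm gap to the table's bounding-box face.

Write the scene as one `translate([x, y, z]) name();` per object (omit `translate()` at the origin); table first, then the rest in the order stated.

table();
translate([562, -559, 0]) stool();
translate([-553, 221, 0]) stool();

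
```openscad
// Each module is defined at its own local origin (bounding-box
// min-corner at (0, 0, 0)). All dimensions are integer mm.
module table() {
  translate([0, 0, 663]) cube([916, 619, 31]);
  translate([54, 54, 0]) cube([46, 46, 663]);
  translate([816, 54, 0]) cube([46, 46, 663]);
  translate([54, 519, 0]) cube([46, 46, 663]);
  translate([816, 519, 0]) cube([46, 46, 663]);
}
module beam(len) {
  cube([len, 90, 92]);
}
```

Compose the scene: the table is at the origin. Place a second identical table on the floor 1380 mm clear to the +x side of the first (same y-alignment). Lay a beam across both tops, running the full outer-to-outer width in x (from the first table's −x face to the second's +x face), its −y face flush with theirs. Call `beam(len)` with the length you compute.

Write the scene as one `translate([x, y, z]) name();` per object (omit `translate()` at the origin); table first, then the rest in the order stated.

table();
translate([2296, 0, 0]) table();
translate([0, 0, 694]) beam(3212);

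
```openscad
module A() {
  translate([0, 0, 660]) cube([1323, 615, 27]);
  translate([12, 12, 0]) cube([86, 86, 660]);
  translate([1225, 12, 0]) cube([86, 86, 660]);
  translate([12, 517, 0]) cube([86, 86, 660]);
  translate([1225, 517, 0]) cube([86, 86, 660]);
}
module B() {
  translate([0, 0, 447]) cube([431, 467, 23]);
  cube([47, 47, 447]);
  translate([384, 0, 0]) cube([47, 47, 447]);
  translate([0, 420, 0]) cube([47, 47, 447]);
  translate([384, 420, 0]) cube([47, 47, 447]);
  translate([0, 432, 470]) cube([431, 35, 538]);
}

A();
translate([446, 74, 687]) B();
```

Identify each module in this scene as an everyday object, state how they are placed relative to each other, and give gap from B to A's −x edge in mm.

The chair's min-x is at 446; the table's min-x is 0; gap = 446 mm.

A is a table. B is a chair. The chair is on top of the table, centred. The gap from the chair to the table's −x edge is 446 mm.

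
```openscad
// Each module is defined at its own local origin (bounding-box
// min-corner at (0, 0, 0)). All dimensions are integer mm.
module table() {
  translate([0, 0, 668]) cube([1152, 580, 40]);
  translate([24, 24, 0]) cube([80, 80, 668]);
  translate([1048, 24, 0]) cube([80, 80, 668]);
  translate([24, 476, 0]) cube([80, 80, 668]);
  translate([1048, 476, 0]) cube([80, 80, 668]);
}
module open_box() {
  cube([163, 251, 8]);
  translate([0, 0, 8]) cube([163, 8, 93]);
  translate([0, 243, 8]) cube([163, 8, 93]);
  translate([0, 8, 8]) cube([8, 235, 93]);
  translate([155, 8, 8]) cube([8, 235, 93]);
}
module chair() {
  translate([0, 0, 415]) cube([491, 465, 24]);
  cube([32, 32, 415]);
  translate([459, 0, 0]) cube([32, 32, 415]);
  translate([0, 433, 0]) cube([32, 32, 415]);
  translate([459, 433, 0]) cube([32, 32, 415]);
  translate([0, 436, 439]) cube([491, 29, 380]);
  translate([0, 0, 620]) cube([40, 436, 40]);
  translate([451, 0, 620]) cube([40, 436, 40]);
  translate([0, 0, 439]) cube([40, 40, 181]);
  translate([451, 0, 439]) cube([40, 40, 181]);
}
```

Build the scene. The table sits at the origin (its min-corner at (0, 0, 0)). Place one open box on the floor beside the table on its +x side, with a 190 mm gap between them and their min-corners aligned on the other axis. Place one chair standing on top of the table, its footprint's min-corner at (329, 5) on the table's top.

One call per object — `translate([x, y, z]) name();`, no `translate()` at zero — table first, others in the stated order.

table();
translate([1342, 0, 0]) open_box();
translate([329, 5, 708]) chair();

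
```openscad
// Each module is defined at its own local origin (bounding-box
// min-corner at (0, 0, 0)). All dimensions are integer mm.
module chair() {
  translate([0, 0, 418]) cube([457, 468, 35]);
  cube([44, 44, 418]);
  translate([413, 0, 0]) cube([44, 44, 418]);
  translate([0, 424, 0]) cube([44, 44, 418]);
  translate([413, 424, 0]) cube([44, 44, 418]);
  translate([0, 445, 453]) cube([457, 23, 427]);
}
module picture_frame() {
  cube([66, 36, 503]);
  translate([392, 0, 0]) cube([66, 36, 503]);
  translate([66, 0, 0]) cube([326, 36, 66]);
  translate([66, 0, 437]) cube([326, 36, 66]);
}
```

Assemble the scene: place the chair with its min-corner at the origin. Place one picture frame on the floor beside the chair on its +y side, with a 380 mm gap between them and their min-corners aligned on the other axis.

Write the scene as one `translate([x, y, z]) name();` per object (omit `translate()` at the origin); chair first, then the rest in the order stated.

chair();
translate([0, 848, 0]) picture_frame();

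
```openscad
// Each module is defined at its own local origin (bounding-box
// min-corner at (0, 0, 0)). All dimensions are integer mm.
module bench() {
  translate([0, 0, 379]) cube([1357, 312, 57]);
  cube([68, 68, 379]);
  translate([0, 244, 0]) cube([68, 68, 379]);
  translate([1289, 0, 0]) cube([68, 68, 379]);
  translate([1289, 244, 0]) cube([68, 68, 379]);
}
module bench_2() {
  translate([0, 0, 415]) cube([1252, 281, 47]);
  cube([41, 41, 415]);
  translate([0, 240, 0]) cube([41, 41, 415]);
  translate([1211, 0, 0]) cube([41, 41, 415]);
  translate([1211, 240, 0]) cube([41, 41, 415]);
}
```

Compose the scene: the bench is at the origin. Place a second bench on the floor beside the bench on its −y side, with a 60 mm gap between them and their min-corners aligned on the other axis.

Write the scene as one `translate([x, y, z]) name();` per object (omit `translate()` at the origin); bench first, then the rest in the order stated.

bench();
translate([0, -341, 0]) bench_2();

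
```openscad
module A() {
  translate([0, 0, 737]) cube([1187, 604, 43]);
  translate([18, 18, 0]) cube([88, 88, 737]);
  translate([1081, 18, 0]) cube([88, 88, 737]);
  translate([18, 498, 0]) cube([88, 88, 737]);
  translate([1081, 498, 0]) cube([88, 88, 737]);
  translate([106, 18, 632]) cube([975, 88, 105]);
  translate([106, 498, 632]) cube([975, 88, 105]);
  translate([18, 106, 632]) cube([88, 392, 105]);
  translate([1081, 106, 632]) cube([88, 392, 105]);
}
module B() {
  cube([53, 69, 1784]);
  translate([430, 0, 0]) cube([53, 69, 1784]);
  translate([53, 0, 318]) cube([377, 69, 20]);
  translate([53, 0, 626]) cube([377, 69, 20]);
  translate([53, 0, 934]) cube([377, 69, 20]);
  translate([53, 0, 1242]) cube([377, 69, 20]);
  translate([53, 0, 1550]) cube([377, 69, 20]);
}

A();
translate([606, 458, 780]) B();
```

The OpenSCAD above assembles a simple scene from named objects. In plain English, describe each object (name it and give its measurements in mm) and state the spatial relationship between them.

A is a rectangular dining table. The top is 1187×604×43 mm with its upper surface at z = 780 mm. It stands on four 88×88 mm square legs, each inset 18 mm from the nearest pair of top edges, running from the floor to the underside of the top. Four apron rails, 88 mm thick and 105 mm tall, run between adjacent legs with their top edges flush with the underside of the top and their outer faces flush with the legs' outer faces.

B is a straight ladder. Two 53×69 mm vertical rails, 1784 mm tall, stand 483 mm apart (outside-to-outside) with their front faces coplanar on the −y side. 5 rungs, each 69 mm deep and 20 mm tall, span between the inner faces of the rails, front faces flush with the rails. The lowest rung's underside is at z = 318 mm and rungs are spaced 308 mm apart (underside to underside).

The ladder is on top of the table.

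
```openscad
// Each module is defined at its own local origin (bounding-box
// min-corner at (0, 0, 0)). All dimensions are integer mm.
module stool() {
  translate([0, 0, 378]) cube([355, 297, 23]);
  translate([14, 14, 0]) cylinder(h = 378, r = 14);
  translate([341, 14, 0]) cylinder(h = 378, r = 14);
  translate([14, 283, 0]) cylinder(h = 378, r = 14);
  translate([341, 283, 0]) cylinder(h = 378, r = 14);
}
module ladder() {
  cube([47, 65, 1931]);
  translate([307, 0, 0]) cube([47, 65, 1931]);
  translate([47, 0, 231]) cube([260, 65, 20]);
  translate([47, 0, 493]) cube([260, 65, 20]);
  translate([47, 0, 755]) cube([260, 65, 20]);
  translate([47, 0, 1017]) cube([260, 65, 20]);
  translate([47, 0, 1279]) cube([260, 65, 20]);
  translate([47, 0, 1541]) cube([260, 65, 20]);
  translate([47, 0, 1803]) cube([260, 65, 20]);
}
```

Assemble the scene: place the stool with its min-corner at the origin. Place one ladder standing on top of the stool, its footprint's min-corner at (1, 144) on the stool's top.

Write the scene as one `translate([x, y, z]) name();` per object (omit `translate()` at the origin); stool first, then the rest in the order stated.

stool();
translate([1, 144, 401]) ladder();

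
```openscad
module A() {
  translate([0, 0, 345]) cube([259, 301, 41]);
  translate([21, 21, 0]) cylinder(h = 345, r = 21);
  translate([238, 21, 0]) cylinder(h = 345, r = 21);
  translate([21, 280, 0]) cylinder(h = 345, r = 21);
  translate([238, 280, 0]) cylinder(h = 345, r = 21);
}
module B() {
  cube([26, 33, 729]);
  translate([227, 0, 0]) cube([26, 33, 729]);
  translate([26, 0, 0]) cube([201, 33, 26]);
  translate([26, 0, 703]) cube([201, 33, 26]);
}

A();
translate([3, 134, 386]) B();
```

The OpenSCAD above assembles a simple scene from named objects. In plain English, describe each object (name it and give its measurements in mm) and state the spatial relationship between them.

A is a four-legged stool. The seat is a 259×301×41 mm slab whose top surface is at z = 386 mm; four round legs, each 42 mm in diameter, run from the floor (z = 0) to the underside of the seat, each leg's axis is inset half a diameter from the nearest pair of seat edges (so the leg's bounding box is flush with the corner).

B is a rectangular picture frame lying in the x–z plane (depth along y). The opening is 201 mm wide (x) by 677 mm tall (z), surrounded by a border 26 mm wide on all four sides. The frame is 33 mm deep and is made of two full-height vertical stiles with two horizontal rails fitted between them.

The picture frame is on top of the stool, centred.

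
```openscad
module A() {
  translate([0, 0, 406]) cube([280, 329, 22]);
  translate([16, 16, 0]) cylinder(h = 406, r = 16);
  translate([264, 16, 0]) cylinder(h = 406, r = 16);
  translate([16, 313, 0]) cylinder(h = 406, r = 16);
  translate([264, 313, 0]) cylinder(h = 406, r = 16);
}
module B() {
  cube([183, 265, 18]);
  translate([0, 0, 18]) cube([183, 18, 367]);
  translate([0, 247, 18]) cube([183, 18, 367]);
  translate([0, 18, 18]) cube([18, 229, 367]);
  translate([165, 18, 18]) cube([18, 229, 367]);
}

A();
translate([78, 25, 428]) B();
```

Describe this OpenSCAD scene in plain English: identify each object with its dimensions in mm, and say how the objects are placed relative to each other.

A is a four-legged stool. The seat is 280×329 mm, 22 mm thick, top at z = 428 mm. It stands on four round legs, each 32 mm in diameter, from z = 0 to the seat underside, each leg's axis is inset half a diameter from the nearest pair of seat edges (so the leg's bounding box is flush with the corner).

B is an open storage box with external size 183×265×385 mm and wall thickness 18 mm (the base is also 18 mm thick). The base covers the whole footprint; the four walls stand on the base, with the y-facing walls full-width and the x-facing walls fitting between their inner faces.

The open box is on top of the stool.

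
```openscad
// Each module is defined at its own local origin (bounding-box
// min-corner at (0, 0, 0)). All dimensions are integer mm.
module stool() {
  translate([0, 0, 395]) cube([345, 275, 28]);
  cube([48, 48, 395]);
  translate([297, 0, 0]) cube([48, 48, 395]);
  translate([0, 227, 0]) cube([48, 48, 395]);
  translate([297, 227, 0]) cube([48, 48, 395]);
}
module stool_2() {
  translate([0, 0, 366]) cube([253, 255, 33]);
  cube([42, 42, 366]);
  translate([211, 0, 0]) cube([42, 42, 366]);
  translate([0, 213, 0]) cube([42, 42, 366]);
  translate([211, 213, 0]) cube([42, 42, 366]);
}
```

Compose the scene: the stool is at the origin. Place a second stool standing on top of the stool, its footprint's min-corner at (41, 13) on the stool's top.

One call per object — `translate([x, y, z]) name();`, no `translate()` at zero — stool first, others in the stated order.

stool();
translate([41, 13, 423]) stool_2();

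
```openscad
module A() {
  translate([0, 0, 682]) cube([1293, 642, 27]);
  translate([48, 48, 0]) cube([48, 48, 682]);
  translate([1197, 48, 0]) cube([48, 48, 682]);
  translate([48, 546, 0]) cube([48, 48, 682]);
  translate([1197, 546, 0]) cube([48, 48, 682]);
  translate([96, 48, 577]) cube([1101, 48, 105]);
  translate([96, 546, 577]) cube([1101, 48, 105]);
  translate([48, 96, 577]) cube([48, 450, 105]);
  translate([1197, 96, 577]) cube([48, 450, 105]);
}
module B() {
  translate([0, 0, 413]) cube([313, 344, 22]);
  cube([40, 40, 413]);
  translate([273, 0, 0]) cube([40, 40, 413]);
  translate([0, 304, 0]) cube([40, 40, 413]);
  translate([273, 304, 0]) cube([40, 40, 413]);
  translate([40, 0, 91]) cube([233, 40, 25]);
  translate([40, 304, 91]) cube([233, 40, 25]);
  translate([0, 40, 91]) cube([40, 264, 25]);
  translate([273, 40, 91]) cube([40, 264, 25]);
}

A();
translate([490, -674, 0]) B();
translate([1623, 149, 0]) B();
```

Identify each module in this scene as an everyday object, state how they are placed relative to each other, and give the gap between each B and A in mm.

Each stool's nearest face is 330 mm from the table's bounding box.

A is a table. B is a stool. Two stools sit around the table at the −y, +x sides. The gap between each stool and the table is 330 mm.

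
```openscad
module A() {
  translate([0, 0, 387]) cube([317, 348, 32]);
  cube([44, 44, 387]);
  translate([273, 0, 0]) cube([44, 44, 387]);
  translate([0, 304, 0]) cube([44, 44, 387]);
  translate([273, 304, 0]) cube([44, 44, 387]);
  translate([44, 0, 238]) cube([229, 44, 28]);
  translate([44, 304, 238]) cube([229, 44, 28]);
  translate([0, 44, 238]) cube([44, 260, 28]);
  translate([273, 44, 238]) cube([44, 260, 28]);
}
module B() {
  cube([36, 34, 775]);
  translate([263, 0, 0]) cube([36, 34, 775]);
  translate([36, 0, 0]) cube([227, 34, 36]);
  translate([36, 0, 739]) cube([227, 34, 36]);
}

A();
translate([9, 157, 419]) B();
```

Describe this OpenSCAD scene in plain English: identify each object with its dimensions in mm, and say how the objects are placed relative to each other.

A is a simple wooden stool: a rectangular seat 317 mm (x) by 348 mm (y), 32 mm thick, top face at z = 419 mm, on four square legs, each 44×44 mm in cross-section. The legs rest on z = 0, each flush with a corner of the seat. Four stretchers, 44 mm wide and 28 mm tall, connect adjacent legs with their undersides at z = 238 mm, each running between the inner faces of the legs it joins and aligned with the legs' outer faces on the other axis.

B is a rectangular picture frame lying in the x–z plane (depth along y). The opening is 227 mm wide (x) by 703 mm tall (z), surrounded by a border 36 mm wide on all four sides. The frame is 34 mm deep and is made of two full-height vertical stiles with two horizontal rails fitted between them.

The picture frame is on top of the stool, centred.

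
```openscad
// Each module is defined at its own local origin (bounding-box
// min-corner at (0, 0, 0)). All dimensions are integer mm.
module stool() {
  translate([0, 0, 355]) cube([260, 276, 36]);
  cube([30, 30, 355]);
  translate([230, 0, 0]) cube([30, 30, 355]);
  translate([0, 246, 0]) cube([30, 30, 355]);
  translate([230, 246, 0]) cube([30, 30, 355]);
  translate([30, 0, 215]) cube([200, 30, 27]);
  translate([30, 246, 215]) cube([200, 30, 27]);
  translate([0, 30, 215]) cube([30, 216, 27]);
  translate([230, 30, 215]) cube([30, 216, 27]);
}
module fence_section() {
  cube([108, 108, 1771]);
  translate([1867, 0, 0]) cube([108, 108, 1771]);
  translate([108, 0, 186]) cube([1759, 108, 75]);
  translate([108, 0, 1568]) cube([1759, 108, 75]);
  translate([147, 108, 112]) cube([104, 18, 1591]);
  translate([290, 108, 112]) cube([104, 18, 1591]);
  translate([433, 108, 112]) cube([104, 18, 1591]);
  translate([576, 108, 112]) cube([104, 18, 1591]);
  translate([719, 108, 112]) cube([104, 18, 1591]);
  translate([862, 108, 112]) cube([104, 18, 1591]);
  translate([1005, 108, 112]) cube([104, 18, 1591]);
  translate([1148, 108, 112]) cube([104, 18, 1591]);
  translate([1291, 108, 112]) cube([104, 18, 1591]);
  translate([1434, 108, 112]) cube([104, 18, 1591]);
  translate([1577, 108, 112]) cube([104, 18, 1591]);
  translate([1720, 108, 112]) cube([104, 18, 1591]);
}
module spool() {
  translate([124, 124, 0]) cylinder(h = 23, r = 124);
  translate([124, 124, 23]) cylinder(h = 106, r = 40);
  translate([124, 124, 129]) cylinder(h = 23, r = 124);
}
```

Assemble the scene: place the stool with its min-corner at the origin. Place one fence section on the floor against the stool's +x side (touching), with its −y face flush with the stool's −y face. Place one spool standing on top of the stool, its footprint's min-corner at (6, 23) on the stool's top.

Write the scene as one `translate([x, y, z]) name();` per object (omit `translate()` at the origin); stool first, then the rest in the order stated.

stool();
translate([260, 0, 0]) fence_section();
translate([6, 23, 391]) spool();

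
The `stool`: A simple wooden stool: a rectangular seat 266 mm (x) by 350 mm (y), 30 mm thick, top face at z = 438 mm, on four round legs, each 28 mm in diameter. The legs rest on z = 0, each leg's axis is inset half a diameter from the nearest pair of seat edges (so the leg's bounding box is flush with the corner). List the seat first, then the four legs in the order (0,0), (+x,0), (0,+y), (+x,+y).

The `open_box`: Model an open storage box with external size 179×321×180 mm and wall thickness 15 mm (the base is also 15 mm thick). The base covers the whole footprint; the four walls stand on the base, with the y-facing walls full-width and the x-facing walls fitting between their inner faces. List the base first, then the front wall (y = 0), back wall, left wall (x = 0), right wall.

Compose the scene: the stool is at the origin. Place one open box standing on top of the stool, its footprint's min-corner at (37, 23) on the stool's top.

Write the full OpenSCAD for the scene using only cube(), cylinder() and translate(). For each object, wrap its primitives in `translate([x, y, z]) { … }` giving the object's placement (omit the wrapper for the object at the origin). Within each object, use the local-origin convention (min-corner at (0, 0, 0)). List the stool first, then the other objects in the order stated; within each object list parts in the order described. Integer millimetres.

translate([0, 0, 408]) cube([266, 350, 30]);
translate([14, 14, 0]) cylinder(h = 408, r = 14);
translate([252, 14, 0]) cylinder(h = 408, r = 14);
translate([14, 336, 0]) cylinder(h = 408, r = 14);
translate([252, 336, 0]) cylinder(h = 408, r = 14);
translate([37, 23, 438]) {
  cube([179, 321, 15]);
  translate([0, 0, 15]) cube([179, 15, 165]);
  translate([0, 306, 15]) cube([179, 15, 165]);
  translate([0, 15, 15]) cube([15, 291, 165]);
  translate([164, 15, 15]) cube([15, 291, 165]);
}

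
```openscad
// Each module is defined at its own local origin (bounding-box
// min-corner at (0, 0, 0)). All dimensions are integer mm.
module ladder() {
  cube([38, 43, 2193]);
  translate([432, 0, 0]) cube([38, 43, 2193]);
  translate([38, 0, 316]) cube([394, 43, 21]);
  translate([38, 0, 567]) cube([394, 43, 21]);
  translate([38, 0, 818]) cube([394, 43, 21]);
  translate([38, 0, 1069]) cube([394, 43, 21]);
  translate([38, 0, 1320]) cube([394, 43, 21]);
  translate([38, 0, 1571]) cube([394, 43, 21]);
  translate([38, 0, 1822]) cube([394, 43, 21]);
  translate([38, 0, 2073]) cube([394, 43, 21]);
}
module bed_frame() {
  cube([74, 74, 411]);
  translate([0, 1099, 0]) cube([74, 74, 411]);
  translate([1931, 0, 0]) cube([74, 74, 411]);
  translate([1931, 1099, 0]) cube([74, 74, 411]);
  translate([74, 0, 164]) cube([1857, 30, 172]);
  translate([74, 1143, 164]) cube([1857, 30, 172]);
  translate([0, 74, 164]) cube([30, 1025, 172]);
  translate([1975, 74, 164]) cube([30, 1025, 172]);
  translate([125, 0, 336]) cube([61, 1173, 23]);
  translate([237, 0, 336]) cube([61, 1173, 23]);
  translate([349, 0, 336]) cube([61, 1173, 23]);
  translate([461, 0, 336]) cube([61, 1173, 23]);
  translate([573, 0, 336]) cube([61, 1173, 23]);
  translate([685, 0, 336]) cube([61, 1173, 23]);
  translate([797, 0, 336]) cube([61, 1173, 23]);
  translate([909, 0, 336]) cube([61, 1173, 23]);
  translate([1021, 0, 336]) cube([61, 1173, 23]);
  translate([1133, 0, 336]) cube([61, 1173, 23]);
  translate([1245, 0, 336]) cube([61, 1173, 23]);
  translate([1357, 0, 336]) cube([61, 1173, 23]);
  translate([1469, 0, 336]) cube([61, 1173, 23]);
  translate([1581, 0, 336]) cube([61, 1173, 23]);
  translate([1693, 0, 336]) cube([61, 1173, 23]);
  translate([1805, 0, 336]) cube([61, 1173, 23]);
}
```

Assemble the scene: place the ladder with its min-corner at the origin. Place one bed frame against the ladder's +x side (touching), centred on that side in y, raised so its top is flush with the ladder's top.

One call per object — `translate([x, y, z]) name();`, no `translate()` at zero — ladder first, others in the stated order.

ladder();
translate([470, -565, 1782]) bed_frame();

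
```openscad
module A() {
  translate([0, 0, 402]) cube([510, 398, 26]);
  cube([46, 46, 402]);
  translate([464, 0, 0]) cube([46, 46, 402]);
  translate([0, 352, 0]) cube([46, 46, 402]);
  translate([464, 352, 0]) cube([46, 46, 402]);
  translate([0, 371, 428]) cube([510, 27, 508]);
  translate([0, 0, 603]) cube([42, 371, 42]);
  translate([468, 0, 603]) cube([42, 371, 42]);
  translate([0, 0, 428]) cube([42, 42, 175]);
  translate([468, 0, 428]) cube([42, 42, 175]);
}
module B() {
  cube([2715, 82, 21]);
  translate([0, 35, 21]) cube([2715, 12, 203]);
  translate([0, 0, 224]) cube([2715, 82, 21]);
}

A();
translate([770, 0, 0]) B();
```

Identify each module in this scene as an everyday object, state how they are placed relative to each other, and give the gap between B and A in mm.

A is a chair. B is an I-beam. The I-beam is on the floor beside the chair on its +x side. The gap between the I-beam and the chair is 260 mm.

The I-beam's nearest face is 260 mm from the chair's +x face.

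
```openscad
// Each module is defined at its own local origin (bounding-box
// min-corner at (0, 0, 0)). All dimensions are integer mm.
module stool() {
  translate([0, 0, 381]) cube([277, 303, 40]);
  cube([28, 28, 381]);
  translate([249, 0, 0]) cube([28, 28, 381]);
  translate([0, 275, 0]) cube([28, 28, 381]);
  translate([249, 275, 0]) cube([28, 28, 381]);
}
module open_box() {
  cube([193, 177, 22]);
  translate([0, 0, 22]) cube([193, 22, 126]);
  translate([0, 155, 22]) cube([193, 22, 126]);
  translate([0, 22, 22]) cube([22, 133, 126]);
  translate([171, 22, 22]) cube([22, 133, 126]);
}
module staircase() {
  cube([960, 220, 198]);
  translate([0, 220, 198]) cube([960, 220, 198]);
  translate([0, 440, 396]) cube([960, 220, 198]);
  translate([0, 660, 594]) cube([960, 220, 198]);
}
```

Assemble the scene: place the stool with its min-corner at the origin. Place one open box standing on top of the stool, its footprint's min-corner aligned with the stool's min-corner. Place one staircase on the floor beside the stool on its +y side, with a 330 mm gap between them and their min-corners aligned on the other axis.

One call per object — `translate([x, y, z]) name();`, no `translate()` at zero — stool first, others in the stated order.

stool();
translate([0, 0, 421]) open_box();
translate([0, 633, 0]) staircase();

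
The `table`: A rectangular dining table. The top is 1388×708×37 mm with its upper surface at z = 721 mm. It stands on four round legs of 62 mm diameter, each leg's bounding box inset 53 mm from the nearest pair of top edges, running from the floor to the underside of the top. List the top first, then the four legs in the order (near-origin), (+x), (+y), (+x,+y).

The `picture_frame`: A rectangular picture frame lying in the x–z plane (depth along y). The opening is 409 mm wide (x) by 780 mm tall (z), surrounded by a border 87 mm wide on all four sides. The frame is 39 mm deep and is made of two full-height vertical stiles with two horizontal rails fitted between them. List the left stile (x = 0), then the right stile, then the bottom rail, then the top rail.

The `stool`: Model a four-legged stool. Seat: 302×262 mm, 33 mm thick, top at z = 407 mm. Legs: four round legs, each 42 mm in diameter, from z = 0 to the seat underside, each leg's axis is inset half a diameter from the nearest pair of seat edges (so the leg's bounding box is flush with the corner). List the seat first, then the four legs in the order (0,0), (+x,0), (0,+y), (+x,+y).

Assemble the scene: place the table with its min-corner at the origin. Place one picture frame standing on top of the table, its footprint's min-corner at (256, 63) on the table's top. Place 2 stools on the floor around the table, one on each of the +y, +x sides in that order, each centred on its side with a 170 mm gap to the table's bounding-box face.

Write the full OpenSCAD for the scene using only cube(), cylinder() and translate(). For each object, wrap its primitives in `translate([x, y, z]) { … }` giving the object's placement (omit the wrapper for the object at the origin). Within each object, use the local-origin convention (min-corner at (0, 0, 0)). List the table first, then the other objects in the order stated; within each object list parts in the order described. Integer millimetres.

translate([0, 0, 684]) cube([1388, 708, 37]);
translate([84, 84, 0]) cylinder(h = 684, r = 31);
translate([1304, 84, 0]) cylinder(h = 684, r = 31);
translate([84, 624, 0]) cylinder(h = 684, r = 31);
translate([1304, 624, 0]) cylinder(h = 684, r = 31);
translate([256, 63, 721]) {
  cube([87, 39, 954]);
  translate([496, 0, 0]) cube([87, 39, 954]);
  translate([87, 0, 0]) cube([409, 39, 87]);
  translate([87, 0, 867]) cube([409, 39, 87]);
}
translate([543, 878, 0]) {
  translate([0, 0, 374]) cube([302, 262, 33]);
  translate([21, 21, 0]) cylinder(h = 374, r = 21);
  translate([281, 21, 0]) cylinder(h = 374, r = 21);
  translate([21, 241, 0]) cylinder(h = 374, r = 21);
  translate([281, 241, 0]) cylinder(h = 374, r = 21);
}
translate([1558, 223, 0]) {
  translate([0, 0, 374]) cube([302, 262, 33]);
  translate([21, 21, 0]) cylinder(h = 374, r = 21);
  translate([281, 21, 0]) cylinder(h = 374, r = 21);
  translate([21, 241, 0]) cylinder(h = 374, r = 21);
  translate([281, 241, 0]) cylinder(h = 374, r = 21);
}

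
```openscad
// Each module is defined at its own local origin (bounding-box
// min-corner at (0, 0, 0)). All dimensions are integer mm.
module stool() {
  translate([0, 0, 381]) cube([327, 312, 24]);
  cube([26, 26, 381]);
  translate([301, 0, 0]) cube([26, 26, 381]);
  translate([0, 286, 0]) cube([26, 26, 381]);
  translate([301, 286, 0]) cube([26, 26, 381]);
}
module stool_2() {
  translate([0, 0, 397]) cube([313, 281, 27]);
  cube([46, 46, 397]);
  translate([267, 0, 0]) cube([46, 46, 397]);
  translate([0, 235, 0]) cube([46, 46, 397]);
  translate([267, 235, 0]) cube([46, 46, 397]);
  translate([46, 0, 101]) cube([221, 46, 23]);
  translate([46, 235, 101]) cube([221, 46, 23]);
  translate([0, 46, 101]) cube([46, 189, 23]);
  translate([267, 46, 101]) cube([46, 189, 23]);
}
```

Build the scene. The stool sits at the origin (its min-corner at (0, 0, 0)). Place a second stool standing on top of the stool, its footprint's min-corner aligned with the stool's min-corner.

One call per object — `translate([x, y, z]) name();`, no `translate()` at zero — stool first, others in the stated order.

stool();
translate([0, 0, 405]) stool_2();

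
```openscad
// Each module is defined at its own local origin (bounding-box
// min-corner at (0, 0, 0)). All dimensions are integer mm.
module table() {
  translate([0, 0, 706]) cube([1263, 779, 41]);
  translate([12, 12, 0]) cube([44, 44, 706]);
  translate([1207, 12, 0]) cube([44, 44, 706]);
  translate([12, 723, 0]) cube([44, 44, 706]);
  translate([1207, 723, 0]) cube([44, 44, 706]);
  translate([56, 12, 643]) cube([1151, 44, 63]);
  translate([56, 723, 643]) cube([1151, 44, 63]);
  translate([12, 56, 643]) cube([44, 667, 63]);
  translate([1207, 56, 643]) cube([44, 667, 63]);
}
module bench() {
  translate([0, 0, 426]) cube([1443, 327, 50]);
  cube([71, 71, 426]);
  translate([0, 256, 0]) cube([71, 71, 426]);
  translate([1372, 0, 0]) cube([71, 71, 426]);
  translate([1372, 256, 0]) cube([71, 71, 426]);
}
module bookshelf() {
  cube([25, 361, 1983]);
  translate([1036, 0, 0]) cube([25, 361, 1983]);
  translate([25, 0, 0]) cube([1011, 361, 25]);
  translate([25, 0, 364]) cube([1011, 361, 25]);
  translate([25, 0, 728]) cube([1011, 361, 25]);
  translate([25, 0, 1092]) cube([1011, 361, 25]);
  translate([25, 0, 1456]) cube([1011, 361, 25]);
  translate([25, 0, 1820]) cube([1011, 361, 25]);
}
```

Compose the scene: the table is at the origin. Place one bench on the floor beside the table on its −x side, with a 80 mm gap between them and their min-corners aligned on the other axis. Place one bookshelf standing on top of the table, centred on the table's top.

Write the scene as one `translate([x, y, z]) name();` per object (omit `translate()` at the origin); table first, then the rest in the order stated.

table();
translate([-1523, 0, 0]) bench();
translate([101, 209, 747]) bookshelf();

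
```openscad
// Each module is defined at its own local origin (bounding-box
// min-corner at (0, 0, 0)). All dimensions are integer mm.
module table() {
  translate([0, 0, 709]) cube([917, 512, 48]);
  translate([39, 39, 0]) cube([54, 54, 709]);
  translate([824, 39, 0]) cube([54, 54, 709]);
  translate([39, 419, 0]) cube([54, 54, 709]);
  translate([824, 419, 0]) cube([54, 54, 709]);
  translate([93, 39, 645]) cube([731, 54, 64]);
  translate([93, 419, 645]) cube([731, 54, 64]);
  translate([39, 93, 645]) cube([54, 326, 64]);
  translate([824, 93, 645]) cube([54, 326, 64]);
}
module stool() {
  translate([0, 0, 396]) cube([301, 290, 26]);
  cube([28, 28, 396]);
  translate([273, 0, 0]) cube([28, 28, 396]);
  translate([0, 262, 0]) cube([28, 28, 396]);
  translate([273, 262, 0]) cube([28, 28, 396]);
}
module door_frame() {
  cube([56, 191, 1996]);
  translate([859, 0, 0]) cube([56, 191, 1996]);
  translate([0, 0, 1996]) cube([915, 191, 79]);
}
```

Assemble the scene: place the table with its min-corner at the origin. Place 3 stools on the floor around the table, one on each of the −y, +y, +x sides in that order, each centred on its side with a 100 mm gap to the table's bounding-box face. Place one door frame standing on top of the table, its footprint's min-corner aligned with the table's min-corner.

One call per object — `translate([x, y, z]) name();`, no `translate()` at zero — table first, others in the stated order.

table();
translate([308, -390, 0]) stool();
translate([308, 612, 0]) stool();
translate([1017, 111, 0]) stool();
translate([0, 0, 757]) door_frame();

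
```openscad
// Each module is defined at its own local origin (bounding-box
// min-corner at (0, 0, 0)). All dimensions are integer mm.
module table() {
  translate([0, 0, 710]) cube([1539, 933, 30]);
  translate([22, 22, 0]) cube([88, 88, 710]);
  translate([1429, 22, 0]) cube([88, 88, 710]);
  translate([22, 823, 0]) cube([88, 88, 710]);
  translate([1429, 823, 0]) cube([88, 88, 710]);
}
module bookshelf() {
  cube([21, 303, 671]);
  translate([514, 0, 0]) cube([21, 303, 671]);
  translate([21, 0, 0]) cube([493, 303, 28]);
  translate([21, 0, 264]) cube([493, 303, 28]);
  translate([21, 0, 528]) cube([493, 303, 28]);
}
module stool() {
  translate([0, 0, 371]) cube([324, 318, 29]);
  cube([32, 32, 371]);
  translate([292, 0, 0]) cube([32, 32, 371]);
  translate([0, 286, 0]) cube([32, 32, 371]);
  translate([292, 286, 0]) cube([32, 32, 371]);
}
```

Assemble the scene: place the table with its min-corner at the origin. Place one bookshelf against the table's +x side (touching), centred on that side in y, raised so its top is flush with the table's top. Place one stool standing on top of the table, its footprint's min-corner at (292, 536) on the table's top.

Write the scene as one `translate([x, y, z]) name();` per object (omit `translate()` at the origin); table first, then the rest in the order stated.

table();
translate([1539, 315, 69]) bookshelf();
translate([292, 536, 740]) stool();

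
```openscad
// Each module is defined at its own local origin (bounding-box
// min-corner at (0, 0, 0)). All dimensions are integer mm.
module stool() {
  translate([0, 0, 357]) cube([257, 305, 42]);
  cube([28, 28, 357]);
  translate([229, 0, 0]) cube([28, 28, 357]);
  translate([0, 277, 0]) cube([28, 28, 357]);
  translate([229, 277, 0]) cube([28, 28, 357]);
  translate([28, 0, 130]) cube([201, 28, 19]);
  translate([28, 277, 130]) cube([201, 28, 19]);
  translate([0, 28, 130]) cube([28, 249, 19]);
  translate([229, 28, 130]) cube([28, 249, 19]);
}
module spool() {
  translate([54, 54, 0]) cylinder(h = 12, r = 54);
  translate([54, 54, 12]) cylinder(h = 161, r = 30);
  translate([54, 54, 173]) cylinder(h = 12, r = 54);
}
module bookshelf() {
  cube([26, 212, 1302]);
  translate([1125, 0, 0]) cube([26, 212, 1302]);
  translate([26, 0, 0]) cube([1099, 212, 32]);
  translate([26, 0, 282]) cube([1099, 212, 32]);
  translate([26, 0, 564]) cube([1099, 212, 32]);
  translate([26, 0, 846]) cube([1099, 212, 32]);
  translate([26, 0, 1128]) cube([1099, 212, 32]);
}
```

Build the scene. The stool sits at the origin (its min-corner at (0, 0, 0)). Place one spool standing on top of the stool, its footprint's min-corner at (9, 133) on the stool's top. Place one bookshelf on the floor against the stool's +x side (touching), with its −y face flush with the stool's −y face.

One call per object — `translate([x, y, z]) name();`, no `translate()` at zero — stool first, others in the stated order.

stool();
translate([9, 133, 399]) spool();
translate([257, 0, 0]) bookshelf();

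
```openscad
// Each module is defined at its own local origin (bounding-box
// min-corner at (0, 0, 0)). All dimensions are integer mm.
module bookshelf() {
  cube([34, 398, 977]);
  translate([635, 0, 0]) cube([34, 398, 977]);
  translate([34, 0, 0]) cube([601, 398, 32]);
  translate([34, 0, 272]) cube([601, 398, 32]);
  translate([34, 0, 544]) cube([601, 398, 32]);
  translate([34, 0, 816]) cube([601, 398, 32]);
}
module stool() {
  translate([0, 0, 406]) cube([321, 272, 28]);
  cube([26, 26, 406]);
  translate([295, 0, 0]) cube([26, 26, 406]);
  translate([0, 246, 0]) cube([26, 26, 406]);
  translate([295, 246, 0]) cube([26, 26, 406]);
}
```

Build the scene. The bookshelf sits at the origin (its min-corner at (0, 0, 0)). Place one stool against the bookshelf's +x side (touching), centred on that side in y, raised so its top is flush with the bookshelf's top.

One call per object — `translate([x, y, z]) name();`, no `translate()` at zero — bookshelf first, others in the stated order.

bookshelf();
translate([669, 63, 543]) stool();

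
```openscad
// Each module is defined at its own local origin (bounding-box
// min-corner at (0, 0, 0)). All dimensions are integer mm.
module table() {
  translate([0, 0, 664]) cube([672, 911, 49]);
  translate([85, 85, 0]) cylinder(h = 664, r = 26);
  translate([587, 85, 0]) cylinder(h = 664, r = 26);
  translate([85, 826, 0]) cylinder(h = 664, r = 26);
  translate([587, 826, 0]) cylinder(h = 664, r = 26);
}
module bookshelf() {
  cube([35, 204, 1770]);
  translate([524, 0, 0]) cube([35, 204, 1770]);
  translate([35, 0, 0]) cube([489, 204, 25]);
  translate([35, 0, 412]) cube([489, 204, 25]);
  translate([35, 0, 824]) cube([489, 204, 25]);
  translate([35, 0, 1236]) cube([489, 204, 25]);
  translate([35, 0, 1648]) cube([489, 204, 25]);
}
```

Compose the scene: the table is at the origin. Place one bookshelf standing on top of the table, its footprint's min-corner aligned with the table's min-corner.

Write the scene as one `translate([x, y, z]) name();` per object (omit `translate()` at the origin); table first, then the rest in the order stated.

table();
translate([0, 0, 713]) bookshelf();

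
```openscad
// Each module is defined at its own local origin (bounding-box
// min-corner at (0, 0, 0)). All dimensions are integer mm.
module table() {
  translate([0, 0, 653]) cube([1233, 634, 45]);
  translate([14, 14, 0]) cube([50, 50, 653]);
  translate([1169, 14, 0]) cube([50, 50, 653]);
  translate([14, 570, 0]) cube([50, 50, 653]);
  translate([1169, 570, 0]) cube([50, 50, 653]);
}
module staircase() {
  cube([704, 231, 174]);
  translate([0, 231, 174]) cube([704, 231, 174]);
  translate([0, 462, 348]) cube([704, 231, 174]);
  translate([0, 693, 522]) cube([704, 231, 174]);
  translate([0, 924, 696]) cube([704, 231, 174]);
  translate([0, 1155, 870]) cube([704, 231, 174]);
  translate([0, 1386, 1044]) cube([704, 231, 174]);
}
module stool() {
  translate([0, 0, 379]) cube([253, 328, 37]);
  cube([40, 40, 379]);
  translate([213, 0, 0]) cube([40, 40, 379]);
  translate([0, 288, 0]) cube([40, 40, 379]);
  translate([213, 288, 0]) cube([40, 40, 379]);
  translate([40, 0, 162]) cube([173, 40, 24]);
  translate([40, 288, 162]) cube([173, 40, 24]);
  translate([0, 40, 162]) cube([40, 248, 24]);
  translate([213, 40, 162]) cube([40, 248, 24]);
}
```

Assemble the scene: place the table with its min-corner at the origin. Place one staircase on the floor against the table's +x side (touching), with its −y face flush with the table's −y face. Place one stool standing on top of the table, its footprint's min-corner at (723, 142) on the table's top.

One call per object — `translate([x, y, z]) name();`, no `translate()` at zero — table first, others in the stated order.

table();
translate([1233, 0, 0]) staircase();
translate([723, 142, 698]) stool();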